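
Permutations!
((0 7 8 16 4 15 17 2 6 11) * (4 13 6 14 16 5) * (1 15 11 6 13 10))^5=(0 11 4 5 8 7)(1 16 2 15 10 14 17)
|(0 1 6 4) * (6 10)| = 5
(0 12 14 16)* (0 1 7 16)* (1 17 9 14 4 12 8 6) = [8, 7, 2, 3, 12, 5, 1, 16, 6, 14, 10, 11, 4, 13, 0, 15, 17, 9] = (0 8 6 1 7 16 17 9 14)(4 12)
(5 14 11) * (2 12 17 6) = (2 12 17 6)(5 14 11) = [0, 1, 12, 3, 4, 14, 2, 7, 8, 9, 10, 5, 17, 13, 11, 15, 16, 6]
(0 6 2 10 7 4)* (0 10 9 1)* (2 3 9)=(0 6 3 9 1)(4 10 7)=[6, 0, 2, 9, 10, 5, 3, 4, 8, 1, 7]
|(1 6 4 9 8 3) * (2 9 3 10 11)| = |(1 6 4 3)(2 9 8 10 11)| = 20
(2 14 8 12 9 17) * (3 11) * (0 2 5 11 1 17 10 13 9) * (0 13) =(0 2 14 8 12 13 9 10)(1 17 5 11 3) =[2, 17, 14, 1, 4, 11, 6, 7, 12, 10, 0, 3, 13, 9, 8, 15, 16, 5]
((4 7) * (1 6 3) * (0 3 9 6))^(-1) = (0 1 3)(4 7)(6 9)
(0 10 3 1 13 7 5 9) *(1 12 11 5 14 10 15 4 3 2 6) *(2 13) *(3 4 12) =(0 15 12 11 5 9)(1 2 6)(7 14 10 13) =[15, 2, 6, 3, 4, 9, 1, 14, 8, 0, 13, 5, 11, 7, 10, 12]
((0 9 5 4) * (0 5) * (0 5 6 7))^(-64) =(0 5 6)(4 7 9)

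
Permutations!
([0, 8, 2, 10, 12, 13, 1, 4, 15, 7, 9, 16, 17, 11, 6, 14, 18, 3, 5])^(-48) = [0, 15, 2, 10, 12, 11, 8, 4, 14, 7, 9, 18, 17, 16, 1, 6, 5, 3, 13]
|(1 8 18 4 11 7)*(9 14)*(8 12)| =14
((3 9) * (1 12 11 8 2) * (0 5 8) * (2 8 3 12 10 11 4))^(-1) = (0 11 10 1 2 4 12 9 3 5)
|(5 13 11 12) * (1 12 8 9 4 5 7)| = 6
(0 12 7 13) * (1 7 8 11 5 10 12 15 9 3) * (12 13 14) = (0 15 9 3 1 7 14 12 8 11 5 10 13) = [15, 7, 2, 1, 4, 10, 6, 14, 11, 3, 13, 5, 8, 0, 12, 9]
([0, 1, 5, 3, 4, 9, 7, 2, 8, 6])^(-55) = (9)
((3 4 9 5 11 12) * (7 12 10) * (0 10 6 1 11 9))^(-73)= ((0 10 7 12 3 4)(1 11 6)(5 9))^(-73)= (0 4 3 12 7 10)(1 6 11)(5 9)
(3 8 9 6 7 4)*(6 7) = (3 8 9 7 4) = [0, 1, 2, 8, 3, 5, 6, 4, 9, 7]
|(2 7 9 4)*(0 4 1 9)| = 4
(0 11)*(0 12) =(0 11 12) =[11, 1, 2, 3, 4, 5, 6, 7, 8, 9, 10, 12, 0]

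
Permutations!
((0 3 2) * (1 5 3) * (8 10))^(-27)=(0 3 1 2 5)(8 10)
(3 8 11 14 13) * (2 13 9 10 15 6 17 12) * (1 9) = (1 9 10 15 6 17 12 2 13 3 8 11 14) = [0, 9, 13, 8, 4, 5, 17, 7, 11, 10, 15, 14, 2, 3, 1, 6, 16, 12]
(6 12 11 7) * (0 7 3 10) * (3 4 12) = (0 7 6 3 10)(4 12 11) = [7, 1, 2, 10, 12, 5, 3, 6, 8, 9, 0, 4, 11]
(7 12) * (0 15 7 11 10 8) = (0 15 7 12 11 10 8) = [15, 1, 2, 3, 4, 5, 6, 12, 0, 9, 8, 10, 11, 13, 14, 7]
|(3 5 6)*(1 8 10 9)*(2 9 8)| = 6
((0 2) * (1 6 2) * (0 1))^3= ((1 6 2))^3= (6)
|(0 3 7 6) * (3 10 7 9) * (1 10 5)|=|(0 5 1 10 7 6)(3 9)|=6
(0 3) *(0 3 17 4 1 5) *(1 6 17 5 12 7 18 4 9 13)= (0 5)(1 12 7 18 4 6 17 9 13)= [5, 12, 2, 3, 6, 0, 17, 18, 8, 13, 10, 11, 7, 1, 14, 15, 16, 9, 4]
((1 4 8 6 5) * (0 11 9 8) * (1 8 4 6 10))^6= (0 9)(1 6 5 8 10)(4 11)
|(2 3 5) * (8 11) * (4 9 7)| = |(2 3 5)(4 9 7)(8 11)| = 6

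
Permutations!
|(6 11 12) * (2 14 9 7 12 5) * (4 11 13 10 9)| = 30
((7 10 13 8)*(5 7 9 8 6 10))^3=(13)(5 7)(8 9)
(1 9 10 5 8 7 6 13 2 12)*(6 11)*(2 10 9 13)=(1 13 10 5 8 7 11 6 2 12)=[0, 13, 12, 3, 4, 8, 2, 11, 7, 9, 5, 6, 1, 10]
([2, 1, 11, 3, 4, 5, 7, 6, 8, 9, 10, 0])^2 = [11, 1, 0, 3, 4, 5, 6, 7, 8, 9, 10, 2]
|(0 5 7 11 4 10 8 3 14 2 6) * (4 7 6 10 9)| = |(0 5 6)(2 10 8 3 14)(4 9)(7 11)| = 30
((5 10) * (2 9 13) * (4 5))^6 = (13)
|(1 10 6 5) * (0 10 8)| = |(0 10 6 5 1 8)| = 6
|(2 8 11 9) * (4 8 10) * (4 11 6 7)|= |(2 10 11 9)(4 8 6 7)|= 4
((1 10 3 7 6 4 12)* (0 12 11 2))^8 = ((0 12 1 10 3 7 6 4 11 2))^8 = (0 11 6 3 1)(2 4 7 10 12)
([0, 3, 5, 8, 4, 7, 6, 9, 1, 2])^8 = (9)(1 8 3)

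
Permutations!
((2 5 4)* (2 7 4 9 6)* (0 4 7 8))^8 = ((0 4 8)(2 5 9 6))^8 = (9)(0 8 4)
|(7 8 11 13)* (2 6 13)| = |(2 6 13 7 8 11)| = 6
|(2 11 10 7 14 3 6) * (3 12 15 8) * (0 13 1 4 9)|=10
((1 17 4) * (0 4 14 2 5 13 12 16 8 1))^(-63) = (17)(0 4) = ((0 4)(1 17 14 2 5 13 12 16 8))^(-63)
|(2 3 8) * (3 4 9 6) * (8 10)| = 7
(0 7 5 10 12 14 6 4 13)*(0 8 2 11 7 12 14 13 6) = [12, 1, 11, 3, 6, 10, 4, 5, 2, 9, 14, 7, 13, 8, 0] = (0 12 13 8 2 11 7 5 10 14)(4 6)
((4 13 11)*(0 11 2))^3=(0 13 11 2 4)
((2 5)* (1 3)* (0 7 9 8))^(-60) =(9)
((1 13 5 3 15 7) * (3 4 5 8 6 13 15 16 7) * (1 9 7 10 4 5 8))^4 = (1 10 13 16 6 3 8 15 4)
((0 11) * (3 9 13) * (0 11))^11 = ((3 9 13))^11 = (3 13 9)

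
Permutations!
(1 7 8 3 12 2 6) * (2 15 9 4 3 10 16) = (1 7 8 10 16 2 6)(3 12 15 9 4) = [0, 7, 6, 12, 3, 5, 1, 8, 10, 4, 16, 11, 15, 13, 14, 9, 2]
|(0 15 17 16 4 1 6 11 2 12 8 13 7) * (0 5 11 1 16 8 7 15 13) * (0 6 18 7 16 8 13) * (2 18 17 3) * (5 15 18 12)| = 15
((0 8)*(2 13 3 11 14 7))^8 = ((0 8)(2 13 3 11 14 7))^8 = (2 3 14)(7 13 11)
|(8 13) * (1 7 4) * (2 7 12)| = 10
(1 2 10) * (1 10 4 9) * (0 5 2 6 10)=[5, 6, 4, 3, 9, 2, 10, 7, 8, 1, 0]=(0 5 2 4 9 1 6 10)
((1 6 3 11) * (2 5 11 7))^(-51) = ((1 6 3 7 2 5 11))^(-51) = (1 5 7 6 11 2 3)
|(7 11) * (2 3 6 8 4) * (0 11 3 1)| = |(0 11 7 3 6 8 4 2 1)| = 9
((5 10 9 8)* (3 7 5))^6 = (10)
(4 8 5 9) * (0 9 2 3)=(0 9 4 8 5 2 3)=[9, 1, 3, 0, 8, 2, 6, 7, 5, 4]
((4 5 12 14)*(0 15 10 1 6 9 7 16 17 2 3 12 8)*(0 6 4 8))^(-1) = (0 5 4 1 10 15)(2 17 16 7 9 6 8 14 12 3)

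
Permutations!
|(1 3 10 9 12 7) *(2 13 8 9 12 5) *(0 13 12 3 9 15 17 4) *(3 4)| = 24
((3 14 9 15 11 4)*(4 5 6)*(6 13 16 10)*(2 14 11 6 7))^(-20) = ((2 14 9 15 6 4 3 11 5 13 16 10 7))^(-20) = (2 3 7 4 10 6 16 15 13 9 5 14 11)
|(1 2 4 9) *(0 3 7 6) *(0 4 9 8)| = |(0 3 7 6 4 8)(1 2 9)| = 6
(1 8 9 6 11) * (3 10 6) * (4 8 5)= (1 5 4 8 9 3 10 6 11)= [0, 5, 2, 10, 8, 4, 11, 7, 9, 3, 6, 1]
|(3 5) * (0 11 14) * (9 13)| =6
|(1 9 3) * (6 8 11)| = 3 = |(1 9 3)(6 8 11)|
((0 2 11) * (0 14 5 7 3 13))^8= ((0 2 11 14 5 7 3 13))^8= (14)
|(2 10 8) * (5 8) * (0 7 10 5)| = 3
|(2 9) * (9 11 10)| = 4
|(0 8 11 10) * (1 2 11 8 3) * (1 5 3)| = |(0 1 2 11 10)(3 5)| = 10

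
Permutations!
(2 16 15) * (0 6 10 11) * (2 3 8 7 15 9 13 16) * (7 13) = (0 6 10 11)(3 8 13 16 9 7 15) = [6, 1, 2, 8, 4, 5, 10, 15, 13, 7, 11, 0, 12, 16, 14, 3, 9]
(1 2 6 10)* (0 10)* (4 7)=(0 10 1 2 6)(4 7)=[10, 2, 6, 3, 7, 5, 0, 4, 8, 9, 1]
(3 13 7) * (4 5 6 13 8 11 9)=(3 8 11 9 4 5 6 13 7)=[0, 1, 2, 8, 5, 6, 13, 3, 11, 4, 10, 9, 12, 7]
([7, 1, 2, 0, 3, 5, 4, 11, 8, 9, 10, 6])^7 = (0 7 11 6 4 3)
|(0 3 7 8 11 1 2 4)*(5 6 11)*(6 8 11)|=|(0 3 7 11 1 2 4)(5 8)|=14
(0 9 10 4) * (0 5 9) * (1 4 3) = (1 4 5 9 10 3) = [0, 4, 2, 1, 5, 9, 6, 7, 8, 10, 3]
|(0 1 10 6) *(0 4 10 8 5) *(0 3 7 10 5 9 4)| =|(0 1 8 9 4 5 3 7 10 6)| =10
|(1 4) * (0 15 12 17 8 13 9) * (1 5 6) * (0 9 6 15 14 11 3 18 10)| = |(0 14 11 3 18 10)(1 4 5 15 12 17 8 13 6)| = 18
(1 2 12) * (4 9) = [0, 2, 12, 3, 9, 5, 6, 7, 8, 4, 10, 11, 1] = (1 2 12)(4 9)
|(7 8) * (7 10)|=3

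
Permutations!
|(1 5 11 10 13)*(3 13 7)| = 7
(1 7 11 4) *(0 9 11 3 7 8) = [9, 8, 2, 7, 1, 5, 6, 3, 0, 11, 10, 4] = (0 9 11 4 1 8)(3 7)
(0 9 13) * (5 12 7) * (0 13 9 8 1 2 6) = (13)(0 8 1 2 6)(5 12 7) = [8, 2, 6, 3, 4, 12, 0, 5, 1, 9, 10, 11, 7, 13]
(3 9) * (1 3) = (1 3 9) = [0, 3, 2, 9, 4, 5, 6, 7, 8, 1]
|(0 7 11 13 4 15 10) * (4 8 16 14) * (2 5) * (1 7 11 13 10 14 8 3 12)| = 30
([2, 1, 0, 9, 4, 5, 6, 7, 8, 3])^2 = [0, 1, 2, 3, 4, 5, 6, 7, 8, 9]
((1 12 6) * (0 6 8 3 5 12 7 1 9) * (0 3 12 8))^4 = ((0 6 9 3 5 8 12)(1 7))^4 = (0 5 6 8 9 12 3)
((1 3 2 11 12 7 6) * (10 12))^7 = (1 6 7 12 10 11 2 3) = ((1 3 2 11 10 12 7 6))^7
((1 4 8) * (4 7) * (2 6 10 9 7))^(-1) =(1 8 4 7 9 10 6 2) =((1 2 6 10 9 7 4 8))^(-1)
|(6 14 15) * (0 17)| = |(0 17)(6 14 15)| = 6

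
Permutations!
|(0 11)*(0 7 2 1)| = |(0 11 7 2 1)| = 5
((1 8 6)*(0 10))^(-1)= (0 10)(1 6 8)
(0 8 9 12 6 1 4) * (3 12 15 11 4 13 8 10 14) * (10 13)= (0 13 8 9 15 11 4)(1 10 14 3 12 6)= [13, 10, 2, 12, 0, 5, 1, 7, 9, 15, 14, 4, 6, 8, 3, 11]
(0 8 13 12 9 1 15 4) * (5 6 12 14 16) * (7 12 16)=(0 8 13 14 7 12 9 1 15 4)(5 6 16)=[8, 15, 2, 3, 0, 6, 16, 12, 13, 1, 10, 11, 9, 14, 7, 4, 5]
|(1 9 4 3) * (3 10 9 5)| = |(1 5 3)(4 10 9)| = 3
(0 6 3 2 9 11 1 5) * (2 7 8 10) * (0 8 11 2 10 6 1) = (0 1 5 8 6 3 7 11)(2 9) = [1, 5, 9, 7, 4, 8, 3, 11, 6, 2, 10, 0]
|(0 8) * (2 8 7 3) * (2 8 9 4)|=12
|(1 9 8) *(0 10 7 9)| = |(0 10 7 9 8 1)| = 6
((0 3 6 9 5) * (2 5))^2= (0 6 2)(3 9 5)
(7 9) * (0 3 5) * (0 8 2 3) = (2 3 5 8)(7 9) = [0, 1, 3, 5, 4, 8, 6, 9, 2, 7]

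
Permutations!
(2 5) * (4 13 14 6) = [0, 1, 5, 3, 13, 2, 4, 7, 8, 9, 10, 11, 12, 14, 6] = (2 5)(4 13 14 6)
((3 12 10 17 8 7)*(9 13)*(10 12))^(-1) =((3 10 17 8 7)(9 13))^(-1) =(3 7 8 17 10)(9 13)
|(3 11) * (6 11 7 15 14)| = 6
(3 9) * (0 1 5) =(0 1 5)(3 9) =[1, 5, 2, 9, 4, 0, 6, 7, 8, 3]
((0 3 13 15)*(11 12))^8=(15)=((0 3 13 15)(11 12))^8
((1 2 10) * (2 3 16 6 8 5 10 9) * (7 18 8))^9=(18)(2 9)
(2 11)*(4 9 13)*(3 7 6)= (2 11)(3 7 6)(4 9 13)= [0, 1, 11, 7, 9, 5, 3, 6, 8, 13, 10, 2, 12, 4]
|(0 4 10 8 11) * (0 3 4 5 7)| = 15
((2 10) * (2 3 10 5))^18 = ((2 5)(3 10))^18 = (10)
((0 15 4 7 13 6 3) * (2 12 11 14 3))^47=(0 7 2 14 15 13 12 3 4 6 11)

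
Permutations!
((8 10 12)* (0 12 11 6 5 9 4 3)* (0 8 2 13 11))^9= ((0 12 2 13 11 6 5 9 4 3 8 10))^9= (0 3 5 13)(2 10 4 6)(8 9 11 12)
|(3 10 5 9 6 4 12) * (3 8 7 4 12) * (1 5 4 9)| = 30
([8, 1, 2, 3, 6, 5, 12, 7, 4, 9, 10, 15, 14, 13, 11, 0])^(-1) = [15, 1, 2, 3, 8, 5, 4, 7, 0, 9, 10, 14, 6, 13, 12, 11]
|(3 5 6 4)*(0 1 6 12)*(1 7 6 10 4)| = 9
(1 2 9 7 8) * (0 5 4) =(0 5 4)(1 2 9 7 8) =[5, 2, 9, 3, 0, 4, 6, 8, 1, 7]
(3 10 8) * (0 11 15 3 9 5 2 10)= (0 11 15 3)(2 10 8 9 5)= [11, 1, 10, 0, 4, 2, 6, 7, 9, 5, 8, 15, 12, 13, 14, 3]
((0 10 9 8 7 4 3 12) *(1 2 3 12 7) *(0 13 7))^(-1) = ((0 10 9 8 1 2 3)(4 12 13 7))^(-1) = (0 3 2 1 8 9 10)(4 7 13 12)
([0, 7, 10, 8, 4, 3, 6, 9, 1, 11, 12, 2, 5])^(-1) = [0, 8, 11, 5, 4, 12, 6, 1, 3, 7, 2, 9, 10]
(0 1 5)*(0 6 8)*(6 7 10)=(0 1 5 7 10 6 8)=[1, 5, 2, 3, 4, 7, 8, 10, 0, 9, 6]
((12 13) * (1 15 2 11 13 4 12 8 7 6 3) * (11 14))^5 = ((1 15 2 14 11 13 8 7 6 3)(4 12))^5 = (1 13)(2 7)(3 11)(4 12)(6 14)(8 15)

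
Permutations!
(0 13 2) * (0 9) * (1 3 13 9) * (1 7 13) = (0 9)(1 3)(2 7 13) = [9, 3, 7, 1, 4, 5, 6, 13, 8, 0, 10, 11, 12, 2]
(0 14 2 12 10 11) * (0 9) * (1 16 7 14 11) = [11, 16, 12, 3, 4, 5, 6, 14, 8, 0, 1, 9, 10, 13, 2, 15, 7] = (0 11 9)(1 16 7 14 2 12 10)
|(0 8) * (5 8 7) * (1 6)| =4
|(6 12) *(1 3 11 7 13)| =|(1 3 11 7 13)(6 12)| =10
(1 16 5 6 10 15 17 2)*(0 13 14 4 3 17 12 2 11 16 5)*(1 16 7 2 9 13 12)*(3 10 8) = (0 12 9 13 14 4 10 15 1 5 6 8 3 17 11 7 2 16) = [12, 5, 16, 17, 10, 6, 8, 2, 3, 13, 15, 7, 9, 14, 4, 1, 0, 11]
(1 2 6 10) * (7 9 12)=(1 2 6 10)(7 9 12)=[0, 2, 6, 3, 4, 5, 10, 9, 8, 12, 1, 11, 7]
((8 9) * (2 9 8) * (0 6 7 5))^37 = ((0 6 7 5)(2 9))^37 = (0 6 7 5)(2 9)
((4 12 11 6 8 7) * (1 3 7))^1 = (1 3 7 4 12 11 6 8)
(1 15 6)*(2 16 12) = (1 15 6)(2 16 12) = [0, 15, 16, 3, 4, 5, 1, 7, 8, 9, 10, 11, 2, 13, 14, 6, 12]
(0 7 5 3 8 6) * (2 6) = (0 7 5 3 8 2 6) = [7, 1, 6, 8, 4, 3, 0, 5, 2]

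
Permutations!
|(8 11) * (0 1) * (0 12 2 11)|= |(0 1 12 2 11 8)|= 6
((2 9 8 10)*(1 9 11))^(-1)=(1 11 2 10 8 9)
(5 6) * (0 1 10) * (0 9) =(0 1 10 9)(5 6) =[1, 10, 2, 3, 4, 6, 5, 7, 8, 0, 9]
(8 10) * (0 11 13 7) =(0 11 13 7)(8 10) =[11, 1, 2, 3, 4, 5, 6, 0, 10, 9, 8, 13, 12, 7]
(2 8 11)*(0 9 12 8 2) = [9, 1, 2, 3, 4, 5, 6, 7, 11, 12, 10, 0, 8] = (0 9 12 8 11)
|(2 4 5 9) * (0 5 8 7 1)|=|(0 5 9 2 4 8 7 1)|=8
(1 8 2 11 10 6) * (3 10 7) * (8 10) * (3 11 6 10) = [0, 3, 6, 8, 4, 5, 1, 11, 2, 9, 10, 7] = (1 3 8 2 6)(7 11)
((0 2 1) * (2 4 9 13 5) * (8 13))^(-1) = (0 1 2 5 13 8 9 4)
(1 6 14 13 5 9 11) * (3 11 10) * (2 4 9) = [0, 6, 4, 11, 9, 2, 14, 7, 8, 10, 3, 1, 12, 5, 13] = (1 6 14 13 5 2 4 9 10 3 11)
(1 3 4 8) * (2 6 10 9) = [0, 3, 6, 4, 8, 5, 10, 7, 1, 2, 9] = (1 3 4 8)(2 6 10 9)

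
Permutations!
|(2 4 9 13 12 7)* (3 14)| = |(2 4 9 13 12 7)(3 14)| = 6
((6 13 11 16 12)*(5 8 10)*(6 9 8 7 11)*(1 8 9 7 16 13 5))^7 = (16)(1 8 10)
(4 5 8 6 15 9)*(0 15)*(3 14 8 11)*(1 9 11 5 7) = (0 15 11 3 14 8 6)(1 9 4 7) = [15, 9, 2, 14, 7, 5, 0, 1, 6, 4, 10, 3, 12, 13, 8, 11]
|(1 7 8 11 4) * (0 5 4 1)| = 12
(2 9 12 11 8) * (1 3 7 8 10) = [0, 3, 9, 7, 4, 5, 6, 8, 2, 12, 1, 10, 11] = (1 3 7 8 2 9 12 11 10)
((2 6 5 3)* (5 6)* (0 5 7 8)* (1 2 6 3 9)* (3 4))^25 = ((0 5 9 1 2 7 8)(3 6 4))^25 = (0 2 5 7 9 8 1)(3 6 4)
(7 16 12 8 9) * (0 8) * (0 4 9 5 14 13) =(0 8 5 14 13)(4 9 7 16 12) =[8, 1, 2, 3, 9, 14, 6, 16, 5, 7, 10, 11, 4, 0, 13, 15, 12]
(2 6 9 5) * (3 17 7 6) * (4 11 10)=(2 3 17 7 6 9 5)(4 11 10)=[0, 1, 3, 17, 11, 2, 9, 6, 8, 5, 4, 10, 12, 13, 14, 15, 16, 7]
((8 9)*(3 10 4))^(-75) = (10)(8 9)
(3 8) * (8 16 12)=[0, 1, 2, 16, 4, 5, 6, 7, 3, 9, 10, 11, 8, 13, 14, 15, 12]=(3 16 12 8)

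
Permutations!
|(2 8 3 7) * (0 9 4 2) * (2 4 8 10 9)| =7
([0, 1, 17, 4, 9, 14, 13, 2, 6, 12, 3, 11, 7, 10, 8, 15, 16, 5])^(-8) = [0, 1, 6, 2, 17, 10, 9, 8, 4, 5, 7, 11, 14, 12, 3, 15, 16, 13]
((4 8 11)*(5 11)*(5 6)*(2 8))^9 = ((2 8 6 5 11 4))^9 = (2 5)(4 6)(8 11)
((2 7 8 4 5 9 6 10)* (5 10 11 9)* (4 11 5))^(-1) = (2 10 4 5 6 9 11 8 7)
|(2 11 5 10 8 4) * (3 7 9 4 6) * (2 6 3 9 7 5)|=|(2 11)(3 5 10 8)(4 6 9)|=12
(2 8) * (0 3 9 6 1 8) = (0 3 9 6 1 8 2) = [3, 8, 0, 9, 4, 5, 1, 7, 2, 6]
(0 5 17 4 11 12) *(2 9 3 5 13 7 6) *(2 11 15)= [13, 1, 9, 5, 15, 17, 11, 6, 8, 3, 10, 12, 0, 7, 14, 2, 16, 4]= (0 13 7 6 11 12)(2 9 3 5 17 4 15)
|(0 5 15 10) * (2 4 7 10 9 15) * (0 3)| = |(0 5 2 4 7 10 3)(9 15)| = 14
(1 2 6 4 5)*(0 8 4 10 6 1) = (0 8 4 5)(1 2)(6 10) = [8, 2, 1, 3, 5, 0, 10, 7, 4, 9, 6]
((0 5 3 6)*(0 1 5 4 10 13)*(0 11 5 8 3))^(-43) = (0 5 11 13 10 4)(1 8 3 6) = ((0 4 10 13 11 5)(1 8 3 6))^(-43)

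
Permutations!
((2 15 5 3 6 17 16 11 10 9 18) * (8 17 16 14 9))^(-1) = (2 18 9 14 17 8 10 11 16 6 3 5 15)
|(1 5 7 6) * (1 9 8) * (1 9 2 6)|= 6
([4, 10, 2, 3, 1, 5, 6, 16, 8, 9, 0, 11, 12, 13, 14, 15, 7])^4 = [0, 1, 2, 3, 4, 5, 6, 7, 8, 9, 10, 11, 12, 13, 14, 15, 16]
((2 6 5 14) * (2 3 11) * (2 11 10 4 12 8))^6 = (2 4 14)(3 6 12)(5 8 10)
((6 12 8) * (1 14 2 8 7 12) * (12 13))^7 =((1 14 2 8 6)(7 13 12))^7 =(1 2 6 14 8)(7 13 12)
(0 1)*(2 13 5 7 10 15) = (0 1)(2 13 5 7 10 15) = [1, 0, 13, 3, 4, 7, 6, 10, 8, 9, 15, 11, 12, 5, 14, 2]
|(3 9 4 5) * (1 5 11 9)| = 3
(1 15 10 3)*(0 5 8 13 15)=(0 5 8 13 15 10 3 1)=[5, 0, 2, 1, 4, 8, 6, 7, 13, 9, 3, 11, 12, 15, 14, 10]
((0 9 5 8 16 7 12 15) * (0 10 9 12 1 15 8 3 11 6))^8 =(0 9 16 11 15 12 5 7 6 10 8 3 1)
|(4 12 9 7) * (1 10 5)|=|(1 10 5)(4 12 9 7)|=12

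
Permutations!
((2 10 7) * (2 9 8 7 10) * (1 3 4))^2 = (10)(1 4 3)(7 8 9)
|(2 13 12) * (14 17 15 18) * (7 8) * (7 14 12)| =9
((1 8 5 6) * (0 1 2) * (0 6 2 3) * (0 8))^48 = (2 8 6 5 3)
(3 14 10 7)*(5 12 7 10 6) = (3 14 6 5 12 7) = [0, 1, 2, 14, 4, 12, 5, 3, 8, 9, 10, 11, 7, 13, 6]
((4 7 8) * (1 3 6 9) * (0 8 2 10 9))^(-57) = ((0 8 4 7 2 10 9 1 3 6))^(-57) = (0 7 9 6 4 10 3 8 2 1)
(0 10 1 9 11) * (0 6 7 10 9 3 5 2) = [9, 3, 0, 5, 4, 2, 7, 10, 8, 11, 1, 6] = (0 9 11 6 7 10 1 3 5 2)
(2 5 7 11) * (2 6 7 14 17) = (2 5 14 17)(6 7 11) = [0, 1, 5, 3, 4, 14, 7, 11, 8, 9, 10, 6, 12, 13, 17, 15, 16, 2]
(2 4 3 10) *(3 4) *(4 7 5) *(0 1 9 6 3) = [1, 9, 0, 10, 7, 4, 3, 5, 8, 6, 2] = (0 1 9 6 3 10 2)(4 7 5)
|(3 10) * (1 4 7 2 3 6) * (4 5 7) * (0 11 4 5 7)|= 12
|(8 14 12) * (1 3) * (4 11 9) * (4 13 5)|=30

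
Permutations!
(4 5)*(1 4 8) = [0, 4, 2, 3, 5, 8, 6, 7, 1] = (1 4 5 8)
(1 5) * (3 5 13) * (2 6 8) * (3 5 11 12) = [0, 13, 6, 11, 4, 1, 8, 7, 2, 9, 10, 12, 3, 5] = (1 13 5)(2 6 8)(3 11 12)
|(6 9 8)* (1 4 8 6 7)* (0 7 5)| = |(0 7 1 4 8 5)(6 9)| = 6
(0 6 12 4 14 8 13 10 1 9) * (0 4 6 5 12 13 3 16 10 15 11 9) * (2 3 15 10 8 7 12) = (0 5 2 3 16 8 15 11 9 4 14 7 12 6 13 10 1) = [5, 0, 3, 16, 14, 2, 13, 12, 15, 4, 1, 9, 6, 10, 7, 11, 8]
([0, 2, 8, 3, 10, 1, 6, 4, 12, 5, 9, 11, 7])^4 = (1 7 5 12 9 8 10 2 4)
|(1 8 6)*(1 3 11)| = 5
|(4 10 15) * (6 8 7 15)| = |(4 10 6 8 7 15)| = 6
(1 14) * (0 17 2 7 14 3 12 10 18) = [17, 3, 7, 12, 4, 5, 6, 14, 8, 9, 18, 11, 10, 13, 1, 15, 16, 2, 0] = (0 17 2 7 14 1 3 12 10 18)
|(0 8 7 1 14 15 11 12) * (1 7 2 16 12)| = 20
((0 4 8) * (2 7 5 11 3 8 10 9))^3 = (0 9 5 8 10 7 3 4 2 11)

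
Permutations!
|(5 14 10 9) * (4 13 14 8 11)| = 8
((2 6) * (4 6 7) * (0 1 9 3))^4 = ((0 1 9 3)(2 7 4 6))^4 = (9)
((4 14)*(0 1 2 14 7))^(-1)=(0 7 4 14 2 1)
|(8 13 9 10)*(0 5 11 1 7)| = 20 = |(0 5 11 1 7)(8 13 9 10)|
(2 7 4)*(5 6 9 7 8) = [0, 1, 8, 3, 2, 6, 9, 4, 5, 7] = (2 8 5 6 9 7 4)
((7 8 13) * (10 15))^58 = ((7 8 13)(10 15))^58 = (15)(7 8 13)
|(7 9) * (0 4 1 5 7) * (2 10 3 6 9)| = 10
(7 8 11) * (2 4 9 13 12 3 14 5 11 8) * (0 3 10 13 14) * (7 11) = (0 3)(2 4 9 14 5 7)(10 13 12) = [3, 1, 4, 0, 9, 7, 6, 2, 8, 14, 13, 11, 10, 12, 5]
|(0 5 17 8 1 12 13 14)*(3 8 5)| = 14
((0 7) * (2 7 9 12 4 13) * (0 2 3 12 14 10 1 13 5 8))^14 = (0 10 3 5 9 1 12 8 14 13 4)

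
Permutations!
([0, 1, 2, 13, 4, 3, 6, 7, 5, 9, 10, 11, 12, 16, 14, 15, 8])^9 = [0, 1, 2, 5, 4, 8, 6, 7, 16, 9, 10, 11, 12, 3, 14, 15, 13]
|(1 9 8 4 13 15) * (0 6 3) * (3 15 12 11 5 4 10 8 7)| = 70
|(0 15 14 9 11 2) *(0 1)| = 7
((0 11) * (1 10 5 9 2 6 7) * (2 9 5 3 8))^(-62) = ((0 11)(1 10 3 8 2 6 7))^(-62) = (11)(1 10 3 8 2 6 7)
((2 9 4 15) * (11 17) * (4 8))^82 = ((2 9 8 4 15)(11 17))^82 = (17)(2 8 15 9 4)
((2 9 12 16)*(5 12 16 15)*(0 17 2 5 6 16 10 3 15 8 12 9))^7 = (0 17 2)(8 12)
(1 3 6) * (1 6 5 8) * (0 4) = (0 4)(1 3 5 8) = [4, 3, 2, 5, 0, 8, 6, 7, 1]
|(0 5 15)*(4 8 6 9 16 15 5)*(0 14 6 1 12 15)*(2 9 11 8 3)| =|(0 4 3 2 9 16)(1 12 15 14 6 11 8)| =42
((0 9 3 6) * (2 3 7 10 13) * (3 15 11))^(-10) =((0 9 7 10 13 2 15 11 3 6))^(-10) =(15)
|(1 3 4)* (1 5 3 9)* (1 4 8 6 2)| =8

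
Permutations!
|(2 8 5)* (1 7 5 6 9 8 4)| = 15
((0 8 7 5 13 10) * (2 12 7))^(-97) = (0 10 13 5 7 12 2 8) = ((0 8 2 12 7 5 13 10))^(-97)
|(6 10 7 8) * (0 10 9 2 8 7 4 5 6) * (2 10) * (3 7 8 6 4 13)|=|(0 2 6 9 10 13 3 7 8)(4 5)|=18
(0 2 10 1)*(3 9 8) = (0 2 10 1)(3 9 8) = [2, 0, 10, 9, 4, 5, 6, 7, 3, 8, 1]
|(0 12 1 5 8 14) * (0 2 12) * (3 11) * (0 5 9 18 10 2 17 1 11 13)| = 14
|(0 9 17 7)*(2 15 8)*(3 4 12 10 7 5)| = |(0 9 17 5 3 4 12 10 7)(2 15 8)| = 9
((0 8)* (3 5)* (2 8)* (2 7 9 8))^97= (0 7 9 8)(3 5)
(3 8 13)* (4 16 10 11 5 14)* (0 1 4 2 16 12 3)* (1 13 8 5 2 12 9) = (0 13)(1 4 9)(2 16 10 11)(3 5 14 12) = [13, 4, 16, 5, 9, 14, 6, 7, 8, 1, 11, 2, 3, 0, 12, 15, 10]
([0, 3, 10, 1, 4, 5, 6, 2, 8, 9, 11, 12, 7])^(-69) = [0, 3, 10, 1, 4, 5, 6, 2, 8, 9, 11, 12, 7]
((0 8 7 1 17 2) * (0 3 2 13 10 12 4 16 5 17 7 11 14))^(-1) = (0 14 11 8)(1 7)(2 3)(4 12 10 13 17 5 16)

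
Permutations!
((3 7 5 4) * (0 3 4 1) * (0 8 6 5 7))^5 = ((0 3)(1 8 6 5))^5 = (0 3)(1 8 6 5)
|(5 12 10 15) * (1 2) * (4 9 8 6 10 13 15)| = |(1 2)(4 9 8 6 10)(5 12 13 15)| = 20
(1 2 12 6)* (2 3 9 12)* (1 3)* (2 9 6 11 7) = (2 9 12 11 7)(3 6) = [0, 1, 9, 6, 4, 5, 3, 2, 8, 12, 10, 7, 11]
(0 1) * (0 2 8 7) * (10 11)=(0 1 2 8 7)(10 11)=[1, 2, 8, 3, 4, 5, 6, 0, 7, 9, 11, 10]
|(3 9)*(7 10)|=|(3 9)(7 10)|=2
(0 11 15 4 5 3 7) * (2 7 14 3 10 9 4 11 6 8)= (0 6 8 2 7)(3 14)(4 5 10 9)(11 15)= [6, 1, 7, 14, 5, 10, 8, 0, 2, 4, 9, 15, 12, 13, 3, 11]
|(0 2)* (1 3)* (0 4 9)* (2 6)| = 10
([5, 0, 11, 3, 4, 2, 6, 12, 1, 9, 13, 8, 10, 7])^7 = [5, 0, 11, 3, 4, 2, 6, 13, 1, 9, 12, 8, 7, 10]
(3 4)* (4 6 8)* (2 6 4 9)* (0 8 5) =(0 8 9 2 6 5)(3 4) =[8, 1, 6, 4, 3, 0, 5, 7, 9, 2]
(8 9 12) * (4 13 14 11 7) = (4 13 14 11 7)(8 9 12) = [0, 1, 2, 3, 13, 5, 6, 4, 9, 12, 10, 7, 8, 14, 11]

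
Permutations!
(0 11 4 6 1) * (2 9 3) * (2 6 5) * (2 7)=[11, 0, 9, 6, 5, 7, 1, 2, 8, 3, 10, 4]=(0 11 4 5 7 2 9 3 6 1)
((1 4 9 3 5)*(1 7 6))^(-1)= ((1 4 9 3 5 7 6))^(-1)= (1 6 7 5 3 9 4)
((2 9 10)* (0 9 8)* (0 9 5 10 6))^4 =(0 8 5 9 10 6 2)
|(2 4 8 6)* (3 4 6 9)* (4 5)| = 10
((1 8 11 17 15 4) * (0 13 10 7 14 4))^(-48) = (0 8 7 15 1 10 17 4 13 11 14)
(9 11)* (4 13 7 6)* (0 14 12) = (0 14 12)(4 13 7 6)(9 11) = [14, 1, 2, 3, 13, 5, 4, 6, 8, 11, 10, 9, 0, 7, 12]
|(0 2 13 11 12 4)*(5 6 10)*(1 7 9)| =|(0 2 13 11 12 4)(1 7 9)(5 6 10)| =6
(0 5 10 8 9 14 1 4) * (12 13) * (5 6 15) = (0 6 15 5 10 8 9 14 1 4)(12 13) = [6, 4, 2, 3, 0, 10, 15, 7, 9, 14, 8, 11, 13, 12, 1, 5]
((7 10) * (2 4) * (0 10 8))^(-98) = (0 7)(8 10) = ((0 10 7 8)(2 4))^(-98)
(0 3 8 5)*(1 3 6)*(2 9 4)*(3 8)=(0 6 1 8 5)(2 9 4)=[6, 8, 9, 3, 2, 0, 1, 7, 5, 4]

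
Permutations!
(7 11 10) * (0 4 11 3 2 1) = (0 4 11 10 7 3 2 1) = [4, 0, 1, 2, 11, 5, 6, 3, 8, 9, 7, 10]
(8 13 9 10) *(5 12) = (5 12)(8 13 9 10) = [0, 1, 2, 3, 4, 12, 6, 7, 13, 10, 8, 11, 5, 9]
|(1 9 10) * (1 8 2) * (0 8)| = 6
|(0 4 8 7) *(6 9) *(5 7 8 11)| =10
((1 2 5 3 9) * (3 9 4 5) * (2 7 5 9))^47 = ((1 7 5 2 3 4 9))^47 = (1 4 2 7 9 3 5)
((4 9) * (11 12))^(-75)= (4 9)(11 12)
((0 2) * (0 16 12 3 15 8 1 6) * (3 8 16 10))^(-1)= ((0 2 10 3 15 16 12 8 1 6))^(-1)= (0 6 1 8 12 16 15 3 10 2)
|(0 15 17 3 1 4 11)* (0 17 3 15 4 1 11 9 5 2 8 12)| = |(0 4 9 5 2 8 12)(3 11 17 15)| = 28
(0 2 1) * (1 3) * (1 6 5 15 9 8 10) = (0 2 3 6 5 15 9 8 10 1) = [2, 0, 3, 6, 4, 15, 5, 7, 10, 8, 1, 11, 12, 13, 14, 9]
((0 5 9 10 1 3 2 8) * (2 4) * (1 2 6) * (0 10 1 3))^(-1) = ((0 5 9 1)(2 8 10)(3 4 6))^(-1) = (0 1 9 5)(2 10 8)(3 6 4)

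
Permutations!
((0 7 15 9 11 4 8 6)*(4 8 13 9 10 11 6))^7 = (0 13 11 7 9 8 15 6 4 10) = ((0 7 15 10 11 8 4 13 9 6))^7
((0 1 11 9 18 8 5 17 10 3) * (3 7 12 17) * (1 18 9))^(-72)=((0 18 8 5 3)(1 11)(7 12 17 10))^(-72)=(0 5 18 3 8)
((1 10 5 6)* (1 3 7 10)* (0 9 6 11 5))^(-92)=(11)(0 7 6)(3 9 10)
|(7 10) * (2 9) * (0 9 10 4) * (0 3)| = |(0 9 2 10 7 4 3)| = 7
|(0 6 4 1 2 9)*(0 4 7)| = |(0 6 7)(1 2 9 4)| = 12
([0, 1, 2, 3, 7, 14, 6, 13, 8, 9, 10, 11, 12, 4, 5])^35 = (4 13 7)(5 14)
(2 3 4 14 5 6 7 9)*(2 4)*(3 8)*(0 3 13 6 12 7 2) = (0 3)(2 8 13 6)(4 14 5 12 7 9) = [3, 1, 8, 0, 14, 12, 2, 9, 13, 4, 10, 11, 7, 6, 5]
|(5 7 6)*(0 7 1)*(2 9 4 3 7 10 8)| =|(0 10 8 2 9 4 3 7 6 5 1)| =11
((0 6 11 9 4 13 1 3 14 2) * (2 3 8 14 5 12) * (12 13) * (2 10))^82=((0 6 11 9 4 12 10 2)(1 8 14 3 5 13))^82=(0 11 4 10)(1 5 14)(2 6 9 12)(3 8 13)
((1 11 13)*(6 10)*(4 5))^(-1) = ((1 11 13)(4 5)(6 10))^(-1) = (1 13 11)(4 5)(6 10)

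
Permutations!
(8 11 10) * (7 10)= (7 10 8 11)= [0, 1, 2, 3, 4, 5, 6, 10, 11, 9, 8, 7]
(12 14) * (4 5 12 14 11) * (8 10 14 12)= (4 5 8 10 14 12 11)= [0, 1, 2, 3, 5, 8, 6, 7, 10, 9, 14, 4, 11, 13, 12]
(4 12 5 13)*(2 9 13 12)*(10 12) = [0, 1, 9, 3, 2, 10, 6, 7, 8, 13, 12, 11, 5, 4] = (2 9 13 4)(5 10 12)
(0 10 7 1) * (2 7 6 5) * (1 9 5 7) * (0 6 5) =(0 10 5 2 1 6 7 9) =[10, 6, 1, 3, 4, 2, 7, 9, 8, 0, 5]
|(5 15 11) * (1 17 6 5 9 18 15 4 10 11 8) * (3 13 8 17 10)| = 13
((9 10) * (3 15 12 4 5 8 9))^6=(3 9 5 12)(4 15 10 8)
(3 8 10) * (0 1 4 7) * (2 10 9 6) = [1, 4, 10, 8, 7, 5, 2, 0, 9, 6, 3] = (0 1 4 7)(2 10 3 8 9 6)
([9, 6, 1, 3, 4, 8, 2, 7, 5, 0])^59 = [9, 2, 6, 3, 4, 8, 1, 7, 5, 0]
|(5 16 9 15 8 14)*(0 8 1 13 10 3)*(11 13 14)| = |(0 8 11 13 10 3)(1 14 5 16 9 15)| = 6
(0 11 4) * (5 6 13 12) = (0 11 4)(5 6 13 12) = [11, 1, 2, 3, 0, 6, 13, 7, 8, 9, 10, 4, 5, 12]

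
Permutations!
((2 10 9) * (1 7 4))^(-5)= ((1 7 4)(2 10 9))^(-5)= (1 7 4)(2 10 9)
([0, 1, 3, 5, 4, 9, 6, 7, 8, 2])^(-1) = [0, 1, 9, 2, 4, 3, 6, 7, 8, 5]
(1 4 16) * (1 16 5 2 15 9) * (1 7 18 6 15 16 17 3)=(1 4 5 2 16 17 3)(6 15 9 7 18)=[0, 4, 16, 1, 5, 2, 15, 18, 8, 7, 10, 11, 12, 13, 14, 9, 17, 3, 6]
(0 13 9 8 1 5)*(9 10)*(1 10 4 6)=(0 13 4 6 1 5)(8 10 9)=[13, 5, 2, 3, 6, 0, 1, 7, 10, 8, 9, 11, 12, 4]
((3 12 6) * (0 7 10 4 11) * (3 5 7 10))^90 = ((0 10 4 11)(3 12 6 5 7))^90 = (12)(0 4)(10 11)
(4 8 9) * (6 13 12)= (4 8 9)(6 13 12)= [0, 1, 2, 3, 8, 5, 13, 7, 9, 4, 10, 11, 6, 12]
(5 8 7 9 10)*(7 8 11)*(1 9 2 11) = (1 9 10 5)(2 11 7) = [0, 9, 11, 3, 4, 1, 6, 2, 8, 10, 5, 7]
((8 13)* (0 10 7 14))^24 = ((0 10 7 14)(8 13))^24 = (14)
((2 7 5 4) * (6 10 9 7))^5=((2 6 10 9 7 5 4))^5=(2 5 9 6 4 7 10)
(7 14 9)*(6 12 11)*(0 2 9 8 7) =[2, 1, 9, 3, 4, 5, 12, 14, 7, 0, 10, 6, 11, 13, 8] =(0 2 9)(6 12 11)(7 14 8)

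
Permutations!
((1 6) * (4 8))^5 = ((1 6)(4 8))^5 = (1 6)(4 8)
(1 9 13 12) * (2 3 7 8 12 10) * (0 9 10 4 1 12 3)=(0 9 13 4 1 10 2)(3 7 8)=[9, 10, 0, 7, 1, 5, 6, 8, 3, 13, 2, 11, 12, 4]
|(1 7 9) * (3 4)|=6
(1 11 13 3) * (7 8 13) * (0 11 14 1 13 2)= (0 11 7 8 2)(1 14)(3 13)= [11, 14, 0, 13, 4, 5, 6, 8, 2, 9, 10, 7, 12, 3, 1]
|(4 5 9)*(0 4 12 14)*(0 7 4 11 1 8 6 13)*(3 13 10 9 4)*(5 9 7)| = 45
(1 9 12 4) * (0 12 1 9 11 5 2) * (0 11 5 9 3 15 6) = [12, 5, 11, 15, 3, 2, 0, 7, 8, 1, 10, 9, 4, 13, 14, 6] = (0 12 4 3 15 6)(1 5 2 11 9)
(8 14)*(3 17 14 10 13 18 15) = (3 17 14 8 10 13 18 15) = [0, 1, 2, 17, 4, 5, 6, 7, 10, 9, 13, 11, 12, 18, 8, 3, 16, 14, 15]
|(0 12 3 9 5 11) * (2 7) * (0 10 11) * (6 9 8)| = 14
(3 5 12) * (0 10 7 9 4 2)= (0 10 7 9 4 2)(3 5 12)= [10, 1, 0, 5, 2, 12, 6, 9, 8, 4, 7, 11, 3]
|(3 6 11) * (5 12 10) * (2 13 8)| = 3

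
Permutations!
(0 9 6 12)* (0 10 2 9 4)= [4, 1, 9, 3, 0, 5, 12, 7, 8, 6, 2, 11, 10]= (0 4)(2 9 6 12 10)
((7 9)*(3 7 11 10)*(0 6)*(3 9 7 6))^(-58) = (0 6 3)(9 10 11)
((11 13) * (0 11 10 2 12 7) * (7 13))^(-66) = ((0 11 7)(2 12 13 10))^(-66) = (2 13)(10 12)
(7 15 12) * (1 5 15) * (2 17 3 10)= (1 5 15 12 7)(2 17 3 10)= [0, 5, 17, 10, 4, 15, 6, 1, 8, 9, 2, 11, 7, 13, 14, 12, 16, 3]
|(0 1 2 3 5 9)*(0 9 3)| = 6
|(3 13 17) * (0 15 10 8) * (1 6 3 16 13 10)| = 21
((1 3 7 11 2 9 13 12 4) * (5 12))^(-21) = (1 4 12 5 13 9 2 11 7 3)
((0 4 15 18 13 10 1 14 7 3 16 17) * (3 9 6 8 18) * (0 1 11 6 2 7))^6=(18)(0 1 16 15)(3 4 14 17)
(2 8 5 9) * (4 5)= (2 8 4 5 9)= [0, 1, 8, 3, 5, 9, 6, 7, 4, 2]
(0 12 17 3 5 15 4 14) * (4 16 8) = [12, 1, 2, 5, 14, 15, 6, 7, 4, 9, 10, 11, 17, 13, 0, 16, 8, 3] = (0 12 17 3 5 15 16 8 4 14)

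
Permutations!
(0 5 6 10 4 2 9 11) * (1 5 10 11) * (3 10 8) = [8, 5, 9, 10, 2, 6, 11, 7, 3, 1, 4, 0] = (0 8 3 10 4 2 9 1 5 6 11)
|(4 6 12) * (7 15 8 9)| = 12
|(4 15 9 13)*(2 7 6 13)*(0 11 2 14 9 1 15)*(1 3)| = |(0 11 2 7 6 13 4)(1 15 3)(9 14)| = 42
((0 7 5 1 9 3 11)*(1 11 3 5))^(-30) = ((0 7 1 9 5 11))^(-30) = (11)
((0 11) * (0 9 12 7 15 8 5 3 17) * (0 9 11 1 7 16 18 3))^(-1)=((0 1 7 15 8 5)(3 17 9 12 16 18))^(-1)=(0 5 8 15 7 1)(3 18 16 12 9 17)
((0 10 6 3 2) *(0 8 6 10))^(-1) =((10)(2 8 6 3))^(-1) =(10)(2 3 6 8)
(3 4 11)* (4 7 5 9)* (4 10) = (3 7 5 9 10 4 11) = [0, 1, 2, 7, 11, 9, 6, 5, 8, 10, 4, 3]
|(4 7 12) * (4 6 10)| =|(4 7 12 6 10)| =5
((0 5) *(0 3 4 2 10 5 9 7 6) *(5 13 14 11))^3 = (0 6 7 9)(2 14 3 10 11 4 13 5)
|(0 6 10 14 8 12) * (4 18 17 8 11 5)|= 11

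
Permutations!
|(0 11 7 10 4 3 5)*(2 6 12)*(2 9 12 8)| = 42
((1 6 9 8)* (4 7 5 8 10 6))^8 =(1 5 4 8 7)(6 10 9) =((1 4 7 5 8)(6 9 10))^8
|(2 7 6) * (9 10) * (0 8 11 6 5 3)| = |(0 8 11 6 2 7 5 3)(9 10)| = 8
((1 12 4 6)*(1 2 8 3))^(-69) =(1 12 4 6 2 8 3)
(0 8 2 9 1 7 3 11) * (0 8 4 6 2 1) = (0 4 6 2 9)(1 7 3 11 8) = [4, 7, 9, 11, 6, 5, 2, 3, 1, 0, 10, 8]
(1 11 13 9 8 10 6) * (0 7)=(0 7)(1 11 13 9 8 10 6)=[7, 11, 2, 3, 4, 5, 1, 0, 10, 8, 6, 13, 12, 9]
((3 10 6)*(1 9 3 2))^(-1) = (1 2 6 10 3 9)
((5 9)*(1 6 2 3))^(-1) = (1 3 2 6)(5 9)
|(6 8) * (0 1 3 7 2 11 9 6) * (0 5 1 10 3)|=11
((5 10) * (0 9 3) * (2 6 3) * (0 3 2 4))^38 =((0 9 4)(2 6)(5 10))^38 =(10)(0 4 9)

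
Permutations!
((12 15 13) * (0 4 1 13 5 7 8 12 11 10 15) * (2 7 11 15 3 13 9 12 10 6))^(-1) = ((0 4 1 9 12)(2 7 8 10 3 13 15 5 11 6))^(-1) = (0 12 9 1 4)(2 6 11 5 15 13 3 10 8 7)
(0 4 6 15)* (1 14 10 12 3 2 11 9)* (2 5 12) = (0 4 6 15)(1 14 10 2 11 9)(3 5 12) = [4, 14, 11, 5, 6, 12, 15, 7, 8, 1, 2, 9, 3, 13, 10, 0]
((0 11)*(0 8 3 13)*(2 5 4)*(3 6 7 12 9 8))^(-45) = (0 13 3 11)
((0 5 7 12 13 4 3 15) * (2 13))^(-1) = (0 15 3 4 13 2 12 7 5)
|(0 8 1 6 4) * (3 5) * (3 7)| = |(0 8 1 6 4)(3 5 7)| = 15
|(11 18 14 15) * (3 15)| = 5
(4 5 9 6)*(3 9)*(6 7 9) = [0, 1, 2, 6, 5, 3, 4, 9, 8, 7] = (3 6 4 5)(7 9)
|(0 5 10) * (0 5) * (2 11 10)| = |(2 11 10 5)| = 4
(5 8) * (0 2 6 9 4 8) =(0 2 6 9 4 8 5) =[2, 1, 6, 3, 8, 0, 9, 7, 5, 4]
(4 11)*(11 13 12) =(4 13 12 11) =[0, 1, 2, 3, 13, 5, 6, 7, 8, 9, 10, 4, 11, 12]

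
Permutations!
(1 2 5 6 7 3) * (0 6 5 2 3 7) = (7)(0 6)(1 3) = [6, 3, 2, 1, 4, 5, 0, 7]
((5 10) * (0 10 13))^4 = ((0 10 5 13))^4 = (13)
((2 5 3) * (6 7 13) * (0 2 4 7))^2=(0 5 4 13)(2 3 7 6)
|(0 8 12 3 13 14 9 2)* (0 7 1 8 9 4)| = |(0 9 2 7 1 8 12 3 13 14 4)| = 11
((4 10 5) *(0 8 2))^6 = (10)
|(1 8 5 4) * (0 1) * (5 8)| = |(8)(0 1 5 4)| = 4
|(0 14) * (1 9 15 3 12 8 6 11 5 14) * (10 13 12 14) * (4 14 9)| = |(0 1 4 14)(3 9 15)(5 10 13 12 8 6 11)| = 84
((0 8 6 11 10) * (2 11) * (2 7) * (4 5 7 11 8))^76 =((0 4 5 7 2 8 6 11 10))^76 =(0 2 10 7 11 5 6 4 8)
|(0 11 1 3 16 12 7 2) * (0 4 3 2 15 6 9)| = 12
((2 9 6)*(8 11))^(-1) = ((2 9 6)(8 11))^(-1) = (2 6 9)(8 11)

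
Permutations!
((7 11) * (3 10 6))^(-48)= (11)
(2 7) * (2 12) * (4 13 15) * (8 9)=(2 7 12)(4 13 15)(8 9)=[0, 1, 7, 3, 13, 5, 6, 12, 9, 8, 10, 11, 2, 15, 14, 4]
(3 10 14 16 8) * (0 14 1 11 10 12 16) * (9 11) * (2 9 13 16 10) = (0 14)(1 13 16 8 3 12 10)(2 9 11) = [14, 13, 9, 12, 4, 5, 6, 7, 3, 11, 1, 2, 10, 16, 0, 15, 8]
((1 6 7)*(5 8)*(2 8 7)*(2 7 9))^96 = ((1 6 7)(2 8 5 9))^96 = (9)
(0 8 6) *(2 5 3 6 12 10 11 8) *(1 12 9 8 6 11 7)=(0 2 5 3 11 6)(1 12 10 7)(8 9)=[2, 12, 5, 11, 4, 3, 0, 1, 9, 8, 7, 6, 10]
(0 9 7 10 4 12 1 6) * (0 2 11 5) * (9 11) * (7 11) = (0 7 10 4 12 1 6 2 9 11 5) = [7, 6, 9, 3, 12, 0, 2, 10, 8, 11, 4, 5, 1]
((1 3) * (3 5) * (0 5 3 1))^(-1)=((0 5 1 3))^(-1)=(0 3 1 5)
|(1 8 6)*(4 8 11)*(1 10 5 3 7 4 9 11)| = 14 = |(3 7 4 8 6 10 5)(9 11)|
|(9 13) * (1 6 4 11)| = 4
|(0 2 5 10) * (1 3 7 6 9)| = |(0 2 5 10)(1 3 7 6 9)| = 20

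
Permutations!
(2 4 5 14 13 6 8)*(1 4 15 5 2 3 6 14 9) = (1 4 2 15 5 9)(3 6 8)(13 14) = [0, 4, 15, 6, 2, 9, 8, 7, 3, 1, 10, 11, 12, 14, 13, 5]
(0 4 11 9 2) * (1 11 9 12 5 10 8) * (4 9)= [9, 11, 0, 3, 4, 10, 6, 7, 1, 2, 8, 12, 5]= (0 9 2)(1 11 12 5 10 8)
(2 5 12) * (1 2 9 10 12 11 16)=[0, 2, 5, 3, 4, 11, 6, 7, 8, 10, 12, 16, 9, 13, 14, 15, 1]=(1 2 5 11 16)(9 10 12)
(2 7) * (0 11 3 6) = (0 11 3 6)(2 7) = [11, 1, 7, 6, 4, 5, 0, 2, 8, 9, 10, 3]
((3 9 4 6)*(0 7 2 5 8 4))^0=((0 7 2 5 8 4 6 3 9))^0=(9)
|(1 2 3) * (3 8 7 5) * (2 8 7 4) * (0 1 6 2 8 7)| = 14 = |(0 1 7 5 3 6 2)(4 8)|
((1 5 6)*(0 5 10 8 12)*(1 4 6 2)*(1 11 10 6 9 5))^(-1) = (0 12 8 10 11 2 5 9 4 6 1)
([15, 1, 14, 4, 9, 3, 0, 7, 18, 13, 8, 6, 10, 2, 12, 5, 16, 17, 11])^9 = [12, 1, 15, 18, 11, 8, 14, 7, 9, 6, 4, 2, 3, 0, 5, 10, 16, 17, 13]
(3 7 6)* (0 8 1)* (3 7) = (0 8 1)(6 7) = [8, 0, 2, 3, 4, 5, 7, 6, 1]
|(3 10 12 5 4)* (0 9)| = 10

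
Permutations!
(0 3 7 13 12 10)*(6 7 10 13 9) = (0 3 10)(6 7 9)(12 13) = [3, 1, 2, 10, 4, 5, 7, 9, 8, 6, 0, 11, 13, 12]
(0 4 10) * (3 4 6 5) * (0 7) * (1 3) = [6, 3, 2, 4, 10, 1, 5, 0, 8, 9, 7] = (0 6 5 1 3 4 10 7)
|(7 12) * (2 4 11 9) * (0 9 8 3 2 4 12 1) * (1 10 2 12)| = |(0 9 4 11 8 3 12 7 10 2 1)| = 11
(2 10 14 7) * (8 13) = (2 10 14 7)(8 13) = [0, 1, 10, 3, 4, 5, 6, 2, 13, 9, 14, 11, 12, 8, 7]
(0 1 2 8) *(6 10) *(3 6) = (0 1 2 8)(3 6 10) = [1, 2, 8, 6, 4, 5, 10, 7, 0, 9, 3]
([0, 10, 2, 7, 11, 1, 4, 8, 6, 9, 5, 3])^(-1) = (1 5 10)(3 11 4 6 8 7)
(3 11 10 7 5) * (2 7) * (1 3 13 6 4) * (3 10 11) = (1 10 2 7 5 13 6 4) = [0, 10, 7, 3, 1, 13, 4, 5, 8, 9, 2, 11, 12, 6]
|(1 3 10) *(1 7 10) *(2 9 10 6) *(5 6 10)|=|(1 3)(2 9 5 6)(7 10)|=4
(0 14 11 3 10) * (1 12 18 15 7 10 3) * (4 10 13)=(0 14 11 1 12 18 15 7 13 4 10)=[14, 12, 2, 3, 10, 5, 6, 13, 8, 9, 0, 1, 18, 4, 11, 7, 16, 17, 15]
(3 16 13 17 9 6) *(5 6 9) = (3 16 13 17 5 6) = [0, 1, 2, 16, 4, 6, 3, 7, 8, 9, 10, 11, 12, 17, 14, 15, 13, 5]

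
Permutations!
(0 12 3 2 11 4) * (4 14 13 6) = (0 12 3 2 11 14 13 6 4) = [12, 1, 11, 2, 0, 5, 4, 7, 8, 9, 10, 14, 3, 6, 13]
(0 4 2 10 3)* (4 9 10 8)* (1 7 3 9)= [1, 7, 8, 0, 2, 5, 6, 3, 4, 10, 9]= (0 1 7 3)(2 8 4)(9 10)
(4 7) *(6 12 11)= [0, 1, 2, 3, 7, 5, 12, 4, 8, 9, 10, 6, 11]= (4 7)(6 12 11)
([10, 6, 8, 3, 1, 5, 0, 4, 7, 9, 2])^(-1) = (0 6 1 4 7 8 2 10)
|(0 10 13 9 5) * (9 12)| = |(0 10 13 12 9 5)| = 6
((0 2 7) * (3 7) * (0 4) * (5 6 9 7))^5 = ((0 2 3 5 6 9 7 4))^5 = (0 9 3 4 6 2 7 5)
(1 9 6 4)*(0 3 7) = [3, 9, 2, 7, 1, 5, 4, 0, 8, 6] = (0 3 7)(1 9 6 4)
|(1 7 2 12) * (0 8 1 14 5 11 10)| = |(0 8 1 7 2 12 14 5 11 10)| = 10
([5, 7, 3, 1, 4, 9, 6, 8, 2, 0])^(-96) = [0, 3, 8, 2, 4, 5, 6, 1, 7, 9]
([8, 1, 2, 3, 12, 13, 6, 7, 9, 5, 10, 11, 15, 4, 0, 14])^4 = [13, 1, 2, 3, 0, 15, 6, 7, 4, 12, 10, 11, 8, 14, 5, 9]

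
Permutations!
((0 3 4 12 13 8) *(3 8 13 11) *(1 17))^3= (0 8)(1 17)(3 11 12 4)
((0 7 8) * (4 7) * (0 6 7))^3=(8)(0 4)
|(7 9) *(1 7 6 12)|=5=|(1 7 9 6 12)|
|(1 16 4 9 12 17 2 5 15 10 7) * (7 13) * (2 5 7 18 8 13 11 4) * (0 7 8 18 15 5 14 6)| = |(18)(0 7 1 16 2 8 13 15 10 11 4 9 12 17 14 6)| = 16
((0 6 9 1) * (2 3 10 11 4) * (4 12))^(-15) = ((0 6 9 1)(2 3 10 11 12 4))^(-15) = (0 6 9 1)(2 11)(3 12)(4 10)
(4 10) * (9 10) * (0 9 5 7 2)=(0 9 10 4 5 7 2)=[9, 1, 0, 3, 5, 7, 6, 2, 8, 10, 4]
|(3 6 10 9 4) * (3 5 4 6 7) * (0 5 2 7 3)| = 15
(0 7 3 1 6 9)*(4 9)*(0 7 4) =(0 4 9 7 3 1 6) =[4, 6, 2, 1, 9, 5, 0, 3, 8, 7]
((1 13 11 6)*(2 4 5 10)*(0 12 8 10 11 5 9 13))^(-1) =((0 12 8 10 2 4 9 13 5 11 6 1))^(-1) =(0 1 6 11 5 13 9 4 2 10 8 12)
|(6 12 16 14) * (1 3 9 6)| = 7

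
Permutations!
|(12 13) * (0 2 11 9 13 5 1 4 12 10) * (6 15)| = |(0 2 11 9 13 10)(1 4 12 5)(6 15)| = 12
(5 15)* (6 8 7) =(5 15)(6 8 7) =[0, 1, 2, 3, 4, 15, 8, 6, 7, 9, 10, 11, 12, 13, 14, 5]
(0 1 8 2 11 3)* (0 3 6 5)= [1, 8, 11, 3, 4, 0, 5, 7, 2, 9, 10, 6]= (0 1 8 2 11 6 5)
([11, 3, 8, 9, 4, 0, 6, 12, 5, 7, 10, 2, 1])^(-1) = [5, 12, 11, 1, 4, 8, 6, 9, 2, 3, 10, 0, 7]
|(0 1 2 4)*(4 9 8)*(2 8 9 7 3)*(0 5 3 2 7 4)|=15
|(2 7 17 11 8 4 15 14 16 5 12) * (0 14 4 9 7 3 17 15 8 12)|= |(0 14 16 5)(2 3 17 11 12)(4 8 9 7 15)|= 20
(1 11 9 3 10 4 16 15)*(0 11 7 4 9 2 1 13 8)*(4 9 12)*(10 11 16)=(0 16 15 13 8)(1 7 9 3 11 2)(4 10 12)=[16, 7, 1, 11, 10, 5, 6, 9, 0, 3, 12, 2, 4, 8, 14, 13, 15]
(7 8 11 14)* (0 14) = (0 14 7 8 11) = [14, 1, 2, 3, 4, 5, 6, 8, 11, 9, 10, 0, 12, 13, 7]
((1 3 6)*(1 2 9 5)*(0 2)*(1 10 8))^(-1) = (0 6 3 1 8 10 5 9 2)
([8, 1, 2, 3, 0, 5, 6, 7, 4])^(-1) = [4, 1, 2, 3, 8, 5, 6, 7, 0]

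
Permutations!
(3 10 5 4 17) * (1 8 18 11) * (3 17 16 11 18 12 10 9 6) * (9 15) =(18)(1 8 12 10 5 4 16 11)(3 15 9 6) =[0, 8, 2, 15, 16, 4, 3, 7, 12, 6, 5, 1, 10, 13, 14, 9, 11, 17, 18]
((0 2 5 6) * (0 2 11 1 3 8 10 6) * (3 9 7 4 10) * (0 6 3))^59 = (0 4 11 10 1 3 9 8 7)(2 6 5)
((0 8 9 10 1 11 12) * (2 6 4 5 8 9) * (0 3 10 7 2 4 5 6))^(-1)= (0 2 7 9)(1 10 3 12 11)(4 8 5 6)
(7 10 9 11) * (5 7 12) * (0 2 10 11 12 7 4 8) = (0 2 10 9 12 5 4 8)(7 11) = [2, 1, 10, 3, 8, 4, 6, 11, 0, 12, 9, 7, 5]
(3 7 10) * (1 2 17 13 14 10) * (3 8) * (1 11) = [0, 2, 17, 7, 4, 5, 6, 11, 3, 9, 8, 1, 12, 14, 10, 15, 16, 13] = (1 2 17 13 14 10 8 3 7 11)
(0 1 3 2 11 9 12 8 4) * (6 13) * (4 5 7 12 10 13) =[1, 3, 11, 2, 0, 7, 4, 12, 5, 10, 13, 9, 8, 6] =(0 1 3 2 11 9 10 13 6 4)(5 7 12 8)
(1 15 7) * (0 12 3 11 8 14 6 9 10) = (0 12 3 11 8 14 6 9 10)(1 15 7) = [12, 15, 2, 11, 4, 5, 9, 1, 14, 10, 0, 8, 3, 13, 6, 7]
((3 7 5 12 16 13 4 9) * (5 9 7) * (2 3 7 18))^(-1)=(2 18 4 13 16 12 5 3)(7 9)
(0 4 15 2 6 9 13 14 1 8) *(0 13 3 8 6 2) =[4, 6, 2, 8, 15, 5, 9, 7, 13, 3, 10, 11, 12, 14, 1, 0] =(0 4 15)(1 6 9 3 8 13 14)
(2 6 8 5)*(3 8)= (2 6 3 8 5)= [0, 1, 6, 8, 4, 2, 3, 7, 5]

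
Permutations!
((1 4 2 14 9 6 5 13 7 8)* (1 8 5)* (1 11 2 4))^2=(2 9 11 14 6)(5 7 13)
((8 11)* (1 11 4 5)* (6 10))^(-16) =((1 11 8 4 5)(6 10))^(-16) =(1 5 4 8 11)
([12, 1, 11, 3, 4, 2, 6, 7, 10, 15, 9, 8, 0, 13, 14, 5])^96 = (2 15 10 11 5 9 8)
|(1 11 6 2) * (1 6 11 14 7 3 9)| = |(1 14 7 3 9)(2 6)| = 10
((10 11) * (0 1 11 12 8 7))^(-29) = ((0 1 11 10 12 8 7))^(-29) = (0 7 8 12 10 11 1)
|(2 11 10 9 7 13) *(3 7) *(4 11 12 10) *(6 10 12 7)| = |(2 7 13)(3 6 10 9)(4 11)| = 12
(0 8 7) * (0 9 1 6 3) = (0 8 7 9 1 6 3) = [8, 6, 2, 0, 4, 5, 3, 9, 7, 1]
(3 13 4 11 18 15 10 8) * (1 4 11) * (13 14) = [0, 4, 2, 14, 1, 5, 6, 7, 3, 9, 8, 18, 12, 11, 13, 10, 16, 17, 15] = (1 4)(3 14 13 11 18 15 10 8)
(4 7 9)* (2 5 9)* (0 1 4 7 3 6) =(0 1 4 3 6)(2 5 9 7) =[1, 4, 5, 6, 3, 9, 0, 2, 8, 7]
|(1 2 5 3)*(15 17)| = 4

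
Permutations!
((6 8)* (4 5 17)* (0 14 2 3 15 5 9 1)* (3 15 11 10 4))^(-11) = ((0 14 2 15 5 17 3 11 10 4 9 1)(6 8))^(-11) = (0 14 2 15 5 17 3 11 10 4 9 1)(6 8)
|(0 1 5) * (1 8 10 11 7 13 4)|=|(0 8 10 11 7 13 4 1 5)|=9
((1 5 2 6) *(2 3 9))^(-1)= ((1 5 3 9 2 6))^(-1)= (1 6 2 9 3 5)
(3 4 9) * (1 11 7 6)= (1 11 7 6)(3 4 9)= [0, 11, 2, 4, 9, 5, 1, 6, 8, 3, 10, 7]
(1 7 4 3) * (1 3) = (1 7 4) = [0, 7, 2, 3, 1, 5, 6, 4]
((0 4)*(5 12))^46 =((0 4)(5 12))^46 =(12)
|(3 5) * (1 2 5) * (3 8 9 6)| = 7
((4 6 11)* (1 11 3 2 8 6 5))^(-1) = ((1 11 4 5)(2 8 6 3))^(-1) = (1 5 4 11)(2 3 6 8)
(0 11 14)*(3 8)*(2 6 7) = [11, 1, 6, 8, 4, 5, 7, 2, 3, 9, 10, 14, 12, 13, 0] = (0 11 14)(2 6 7)(3 8)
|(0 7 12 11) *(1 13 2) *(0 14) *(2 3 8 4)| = 30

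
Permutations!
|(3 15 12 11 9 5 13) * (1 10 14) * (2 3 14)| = |(1 10 2 3 15 12 11 9 5 13 14)| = 11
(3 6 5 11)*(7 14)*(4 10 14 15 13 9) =(3 6 5 11)(4 10 14 7 15 13 9) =[0, 1, 2, 6, 10, 11, 5, 15, 8, 4, 14, 3, 12, 9, 7, 13]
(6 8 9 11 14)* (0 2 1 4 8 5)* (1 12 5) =(0 2 12 5)(1 4 8 9 11 14 6) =[2, 4, 12, 3, 8, 0, 1, 7, 9, 11, 10, 14, 5, 13, 6]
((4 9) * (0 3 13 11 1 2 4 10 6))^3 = (0 11 4 6 13 2 10 3 1 9)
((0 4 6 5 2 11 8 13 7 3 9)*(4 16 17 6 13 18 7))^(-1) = ((0 16 17 6 5 2 11 8 18 7 3 9)(4 13))^(-1) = (0 9 3 7 18 8 11 2 5 6 17 16)(4 13)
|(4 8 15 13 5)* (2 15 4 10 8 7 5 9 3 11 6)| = 35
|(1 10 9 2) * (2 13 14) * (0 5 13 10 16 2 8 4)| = |(0 5 13 14 8 4)(1 16 2)(9 10)| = 6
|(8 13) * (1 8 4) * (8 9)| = 5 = |(1 9 8 13 4)|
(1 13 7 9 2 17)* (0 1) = [1, 13, 17, 3, 4, 5, 6, 9, 8, 2, 10, 11, 12, 7, 14, 15, 16, 0] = (0 1 13 7 9 2 17)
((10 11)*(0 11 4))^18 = (0 10)(4 11)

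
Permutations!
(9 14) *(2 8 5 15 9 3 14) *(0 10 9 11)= (0 10 9 2 8 5 15 11)(3 14)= [10, 1, 8, 14, 4, 15, 6, 7, 5, 2, 9, 0, 12, 13, 3, 11]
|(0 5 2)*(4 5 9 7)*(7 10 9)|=10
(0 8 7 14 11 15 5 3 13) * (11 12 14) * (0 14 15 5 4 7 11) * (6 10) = (0 8 11 5 3 13 14 12 15 4 7)(6 10) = [8, 1, 2, 13, 7, 3, 10, 0, 11, 9, 6, 5, 15, 14, 12, 4]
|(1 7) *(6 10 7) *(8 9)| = |(1 6 10 7)(8 9)| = 4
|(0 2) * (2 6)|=|(0 6 2)|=3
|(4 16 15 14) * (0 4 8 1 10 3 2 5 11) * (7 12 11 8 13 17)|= 30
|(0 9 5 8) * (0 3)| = 5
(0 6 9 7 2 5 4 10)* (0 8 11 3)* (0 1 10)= (0 6 9 7 2 5 4)(1 10 8 11 3)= [6, 10, 5, 1, 0, 4, 9, 2, 11, 7, 8, 3]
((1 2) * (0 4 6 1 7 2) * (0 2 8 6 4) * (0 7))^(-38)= ((0 7 8 6 1 2))^(-38)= (0 1 8)(2 6 7)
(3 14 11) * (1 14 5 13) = (1 14 11 3 5 13) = [0, 14, 2, 5, 4, 13, 6, 7, 8, 9, 10, 3, 12, 1, 11]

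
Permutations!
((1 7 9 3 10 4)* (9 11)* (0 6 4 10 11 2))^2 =(0 4 7)(1 2 6)(3 9 11)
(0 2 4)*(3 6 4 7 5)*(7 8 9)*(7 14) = [2, 1, 8, 6, 0, 3, 4, 5, 9, 14, 10, 11, 12, 13, 7] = (0 2 8 9 14 7 5 3 6 4)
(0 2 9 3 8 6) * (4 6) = (0 2 9 3 8 4 6) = [2, 1, 9, 8, 6, 5, 0, 7, 4, 3]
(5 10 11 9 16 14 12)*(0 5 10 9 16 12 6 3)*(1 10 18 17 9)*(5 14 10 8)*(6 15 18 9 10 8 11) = (0 14 15 18 17 10 6 3)(1 11 16 8 5)(9 12) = [14, 11, 2, 0, 4, 1, 3, 7, 5, 12, 6, 16, 9, 13, 15, 18, 8, 10, 17]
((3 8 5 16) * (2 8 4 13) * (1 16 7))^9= (16)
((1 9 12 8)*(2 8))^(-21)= ((1 9 12 2 8))^(-21)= (1 8 2 12 9)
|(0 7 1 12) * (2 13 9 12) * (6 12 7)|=15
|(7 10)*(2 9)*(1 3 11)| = 6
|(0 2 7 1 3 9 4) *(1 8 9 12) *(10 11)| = 6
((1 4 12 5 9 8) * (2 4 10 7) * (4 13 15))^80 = (1 2 4 9 10 13 12 8 7 15 5) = ((1 10 7 2 13 15 4 12 5 9 8))^80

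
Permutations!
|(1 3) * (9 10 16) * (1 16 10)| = 4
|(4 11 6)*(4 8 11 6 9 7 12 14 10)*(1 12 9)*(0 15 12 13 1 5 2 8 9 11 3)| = 14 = |(0 15 12 14 10 4 6 9 7 11 5 2 8 3)(1 13)|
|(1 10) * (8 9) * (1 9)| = 4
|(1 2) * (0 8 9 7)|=|(0 8 9 7)(1 2)|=4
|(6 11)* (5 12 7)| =|(5 12 7)(6 11)| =6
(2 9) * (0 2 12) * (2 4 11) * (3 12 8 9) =[4, 1, 3, 12, 11, 5, 6, 7, 9, 8, 10, 2, 0] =(0 4 11 2 3 12)(8 9)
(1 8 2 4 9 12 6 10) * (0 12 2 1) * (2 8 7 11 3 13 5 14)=(0 12 6 10)(1 7 11 3 13 5 14 2 4 9 8)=[12, 7, 4, 13, 9, 14, 10, 11, 1, 8, 0, 3, 6, 5, 2]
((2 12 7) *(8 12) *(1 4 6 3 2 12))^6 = (12)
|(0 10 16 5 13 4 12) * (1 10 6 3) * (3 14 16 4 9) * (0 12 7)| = 12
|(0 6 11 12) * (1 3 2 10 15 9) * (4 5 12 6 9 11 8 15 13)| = |(0 9 1 3 2 10 13 4 5 12)(6 8 15 11)| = 20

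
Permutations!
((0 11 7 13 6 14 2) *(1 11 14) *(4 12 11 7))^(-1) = ((0 14 2)(1 7 13 6)(4 12 11))^(-1) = (0 2 14)(1 6 13 7)(4 11 12)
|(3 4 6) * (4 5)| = |(3 5 4 6)| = 4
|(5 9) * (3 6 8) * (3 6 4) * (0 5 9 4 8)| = 6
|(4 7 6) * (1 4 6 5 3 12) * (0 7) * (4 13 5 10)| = |(0 7 10 4)(1 13 5 3 12)| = 20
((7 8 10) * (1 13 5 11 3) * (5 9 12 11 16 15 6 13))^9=(1 3 11 12 9 13 6 15 16 5)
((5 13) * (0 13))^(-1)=((0 13 5))^(-1)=(0 5 13)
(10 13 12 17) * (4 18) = [0, 1, 2, 3, 18, 5, 6, 7, 8, 9, 13, 11, 17, 12, 14, 15, 16, 10, 4] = (4 18)(10 13 12 17)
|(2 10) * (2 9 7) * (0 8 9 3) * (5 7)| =8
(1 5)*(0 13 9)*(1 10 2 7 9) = (0 13 1 5 10 2 7 9) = [13, 5, 7, 3, 4, 10, 6, 9, 8, 0, 2, 11, 12, 1]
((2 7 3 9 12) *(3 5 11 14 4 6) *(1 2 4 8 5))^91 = (1 2 7)(3 9 12 4 6)(5 8 14 11)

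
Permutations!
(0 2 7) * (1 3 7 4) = (0 2 4 1 3 7) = [2, 3, 4, 7, 1, 5, 6, 0]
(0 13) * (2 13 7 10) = (0 7 10 2 13) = [7, 1, 13, 3, 4, 5, 6, 10, 8, 9, 2, 11, 12, 0]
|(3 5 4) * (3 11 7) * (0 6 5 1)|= 8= |(0 6 5 4 11 7 3 1)|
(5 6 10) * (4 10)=[0, 1, 2, 3, 10, 6, 4, 7, 8, 9, 5]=(4 10 5 6)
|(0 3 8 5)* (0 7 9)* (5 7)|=|(0 3 8 7 9)|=5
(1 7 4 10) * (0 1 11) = (0 1 7 4 10 11) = [1, 7, 2, 3, 10, 5, 6, 4, 8, 9, 11, 0]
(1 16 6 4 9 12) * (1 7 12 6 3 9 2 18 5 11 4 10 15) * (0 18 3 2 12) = [18, 16, 3, 9, 12, 11, 10, 0, 8, 6, 15, 4, 7, 13, 14, 1, 2, 17, 5] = (0 18 5 11 4 12 7)(1 16 2 3 9 6 10 15)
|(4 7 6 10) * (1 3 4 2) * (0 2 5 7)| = |(0 2 1 3 4)(5 7 6 10)| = 20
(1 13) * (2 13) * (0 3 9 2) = (0 3 9 2 13 1) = [3, 0, 13, 9, 4, 5, 6, 7, 8, 2, 10, 11, 12, 1]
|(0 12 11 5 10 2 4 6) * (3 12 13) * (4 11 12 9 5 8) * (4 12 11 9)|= 60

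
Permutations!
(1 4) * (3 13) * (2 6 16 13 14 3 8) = (1 4)(2 6 16 13 8)(3 14) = [0, 4, 6, 14, 1, 5, 16, 7, 2, 9, 10, 11, 12, 8, 3, 15, 13]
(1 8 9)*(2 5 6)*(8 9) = (1 9)(2 5 6) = [0, 9, 5, 3, 4, 6, 2, 7, 8, 1]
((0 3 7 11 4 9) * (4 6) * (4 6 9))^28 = (0 11 3 9 7) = ((0 3 7 11 9))^28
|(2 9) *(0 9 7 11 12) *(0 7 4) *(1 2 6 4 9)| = |(0 1 2 9 6 4)(7 11 12)| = 6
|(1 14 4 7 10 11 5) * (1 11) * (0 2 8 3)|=|(0 2 8 3)(1 14 4 7 10)(5 11)|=20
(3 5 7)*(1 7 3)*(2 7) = (1 2 7)(3 5) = [0, 2, 7, 5, 4, 3, 6, 1]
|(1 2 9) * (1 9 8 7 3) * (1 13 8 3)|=|(1 2 3 13 8 7)|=6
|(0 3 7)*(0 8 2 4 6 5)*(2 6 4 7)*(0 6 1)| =6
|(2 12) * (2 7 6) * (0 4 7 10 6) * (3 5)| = |(0 4 7)(2 12 10 6)(3 5)| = 12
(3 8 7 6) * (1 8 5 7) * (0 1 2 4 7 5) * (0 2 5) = (0 1 8 5)(2 4 7 6 3) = [1, 8, 4, 2, 7, 0, 3, 6, 5]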